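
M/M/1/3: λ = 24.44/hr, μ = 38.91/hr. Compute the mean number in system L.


ρ = 24.44/38.91 = 0.6281
L = ρ[1 − (K+1)ρ^K + Kρ^(K+1)] / [(1−ρ)(1−ρ^(K+1))]
Numerator: 0.6281·(1 − 4·0.247811 + 3·0.155654) = 0.298807
Denominator: (0.3719)·(0.844346) = 0.313999
L = 0.298807/0.313999 = 0.9516

Final: 0.9516


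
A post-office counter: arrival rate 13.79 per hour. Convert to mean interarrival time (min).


Mean interarrival time = 1/λ = 1/13.79 hour = 0.07252 hour
In minutes: 0.07252 × 60 = 4.3510 min

Final: 4.3510 min


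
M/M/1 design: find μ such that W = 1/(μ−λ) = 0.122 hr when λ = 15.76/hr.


W = 1/(μ−λ) ⇒ μ − λ = 1/W = 1/0.122 = 8.1967
μ = λ + 1/W = 15.76 + 8.1967 = 23.9567 per hr

Final: 23.9567 /hr


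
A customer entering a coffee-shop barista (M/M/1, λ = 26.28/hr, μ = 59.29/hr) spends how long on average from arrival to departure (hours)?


W = 1/(μ−λ) = 1/(59.29 − 26.28) = 1/33.01 = 0.03029 hr

Final: 0.03029 hr


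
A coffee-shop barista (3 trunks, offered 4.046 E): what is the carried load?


B(3,4.046) = 0.454838 (Erlang-B)
Carried load = a(1 − B) = 4.046·(1 − 0.454838) = 4.046·0.545162 = 2.2057 E

Final: 2.2057 Erlangs


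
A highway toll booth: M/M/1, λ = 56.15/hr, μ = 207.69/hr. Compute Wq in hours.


ρ = 56.15/207.69 = 0.2704
Wq = ρ/(μ−λ) = 0.2704/(207.69 − 56.15) = 0.2704/151.54 = 0.001784 hr

Final: 0.001784 hr


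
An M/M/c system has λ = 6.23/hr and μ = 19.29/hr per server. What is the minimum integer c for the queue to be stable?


Stability requires cμ > λ ⇔ c > λ/μ.
λ/μ = 6.23/19.29 = 0.3230
Minimum integer c = ⌊0.3230⌋ + 1 = 1
Check: 1·19.29 = 19.29 > 6.23, while 0·19.29 = 0.00 ≤ 6.23

Final: 1 servers


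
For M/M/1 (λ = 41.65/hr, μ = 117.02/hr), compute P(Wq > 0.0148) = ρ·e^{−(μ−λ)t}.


ρ = 41.65/117.02 = 0.3559
P(Wq > t) = ρ·e^{−(μ−λ)t} = 0.3559·e^{−1.1155}
= 0.3559·0.327759 = 0.116657

Final: 0.116657


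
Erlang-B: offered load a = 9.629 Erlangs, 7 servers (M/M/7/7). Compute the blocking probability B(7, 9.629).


B(c,a) = (a^c/c!) / Σ_{k=0}^{c} a^k/k!
a^7/7! = 1522.782126
Σ terms (k=0..7): 1.00000 + 9.62900 + 46.35882 + 148.79636 + 358.19004 + 689.80238 + 1107.01785 + 1522.78213 = 3883.576576
B = 1522.782126/3883.576576 = 0.392108

Final: 0.392108


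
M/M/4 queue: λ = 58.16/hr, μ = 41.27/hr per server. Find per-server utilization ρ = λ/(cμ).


ρ = λ/(cμ) = 58.16/(4·41.27) = 58.16/165.08 = 0.3523

Final: 0.3523


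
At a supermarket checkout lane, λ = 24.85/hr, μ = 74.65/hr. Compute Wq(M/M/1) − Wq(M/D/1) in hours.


ρ = 24.85/74.65 = 0.3329
Wq(M/M/1) = ρ/(μ−λ) = 0.3329/49.80 = 0.006684 hr
Wq(M/D/1) = ρ/(2(μ−λ)) = 0.003342 hr
Savings = 0.006684 − 0.003342 = 0.003342 hr

Final: 0.003342 hr


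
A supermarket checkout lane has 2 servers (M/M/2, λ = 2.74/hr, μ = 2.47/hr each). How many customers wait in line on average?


a = λ/μ = 1.1093; ρ = a/2 = 0.5547
P₀ = 0.286458
Lq = P₀·a^c·ρ / (c!·(1−ρ)²) = 0.286458·1.23057·0.5547/(2·0.19833)
= 0.49291

Final: 0.49291


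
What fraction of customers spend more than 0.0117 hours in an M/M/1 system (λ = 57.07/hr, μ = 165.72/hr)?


W ~ Exponential(μ−λ) for M/M/1.
μ − λ = 165.72 − 57.07 = 108.6500
P(W > t) = e^{−(μ−λ)t} = e^{−1.2712} = 0.280493

Final: 0.280493


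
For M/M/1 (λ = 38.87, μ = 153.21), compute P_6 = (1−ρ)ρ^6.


ρ = 38.87/153.21 = 0.2537
P_n = (1−ρ)·ρ^n = (1 − 0.2537)·0.2537^6 = 0.7463·0.0002667 = 0.0001990

Final: 0.0001990


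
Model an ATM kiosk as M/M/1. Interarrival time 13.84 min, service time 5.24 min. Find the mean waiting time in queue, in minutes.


λ = 60/13.84 = 4.3353 /hr
μ = 60/5.24 = 11.4504 /hr
ρ = λ/μ = 4.3353/11.4504 = 0.3786
Wq = ρ/(μ−λ) = 0.3786/(11.4504−4.3353) = 0.05321 hr
In minutes: 0.05321·60 = 3.193 min

Final: 3.193 min


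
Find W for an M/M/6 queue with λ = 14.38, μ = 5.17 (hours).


a = 2.7814; ρ = 0.4636; P₀ = 0.061290
Lq = P₀·a^c·ρ/(c!(1−ρ)²) = 0.06350
Wq = Lq/λ = 0.06350/14.38 = 0.004416 hr
W = Wq + 1/μ = 0.004416 + 0.19342 = 0.19784 hr

Final: 0.19784 hr


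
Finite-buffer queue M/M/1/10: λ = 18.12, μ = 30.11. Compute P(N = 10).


ρ = λ/μ = 18.12/30.11 = 0.6018
P_K = (1−ρ)ρ^K/(1−ρ^(K+1)) = (0.3982·0.006230)/(1 − 0.003749)
= 0.002481/0.996251 = 0.002490

Final: 0.002490


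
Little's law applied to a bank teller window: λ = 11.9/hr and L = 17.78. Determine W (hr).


W = L/λ = 17.78/11.9 = 1.4941 hr

Final: 1.4941 hr


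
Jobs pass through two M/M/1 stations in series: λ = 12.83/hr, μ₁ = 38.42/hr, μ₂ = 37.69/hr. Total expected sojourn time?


Each node sees arrival rate λ = 12.83/hr (tandem ⇒ throughput preserved).
W₁ = 1/(μ₁−λ) = 1/(38.42−12.83) = 0.03908 hr
W₂ = 1/(μ₂−λ) = 1/(37.69−12.83) = 0.04023 hr
W_total = W₁ + W₂ = 0.03908 + 0.04023 = 0.07930 hr

Final: 0.07930 hr


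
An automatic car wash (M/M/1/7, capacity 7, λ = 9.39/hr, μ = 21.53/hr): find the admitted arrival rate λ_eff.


ρ = 0.4361; P_K = (1−ρ)ρ^7/(1−ρ^8) = 0.001695
λ_eff = λ(1 − P_K) = 9.39·(1 − 0.001695) = 9.39·0.998305 = 9.3741 /hr

Final: 9.3741 /hr


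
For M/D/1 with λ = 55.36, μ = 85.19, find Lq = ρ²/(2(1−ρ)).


ρ = 55.36/85.19 = 0.6498
M/D/1: Lq = ρ²/(2(1−ρ)) = 0.4223/(2·0.3502) = 0.60300

Final: 0.60300


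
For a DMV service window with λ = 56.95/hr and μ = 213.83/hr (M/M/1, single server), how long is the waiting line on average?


ρ = 56.95/213.83 = 0.2663
Lq = ρ²/(1−ρ) = 0.07093/0.7337 = 0.09668

Final: 0.09668


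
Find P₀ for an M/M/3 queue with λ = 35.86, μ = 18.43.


a = λ/μ = 35.86/18.43 = 1.9457; ρ = a/c = 0.6486
Σ_{k=0}^{2} a^k/k! (terms k=0..2) = 1.00000 + 1.94574 + 1.89295 = 4.83869
Tail: a^3/(3!(1−ρ)) = 7.36639/(6·0.3514) = 3.49363
P₀ = 1/(4.83869 + 3.49363) = 1/8.33233 = 0.120014

Final: 0.120014


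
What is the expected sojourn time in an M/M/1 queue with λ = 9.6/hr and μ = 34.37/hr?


W = 1/(μ−λ) = 1/(34.37 − 9.6) = 1/24.77 = 0.04037 hr

Final: 0.04037 hr


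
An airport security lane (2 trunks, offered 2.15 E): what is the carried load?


B(2,2.15) = 0.423209 (Erlang-B)
Carried load = a(1 − B) = 2.15·(1 − 0.423209) = 2.15·0.576791 = 1.2401 E

Final: 1.2401 Erlangs


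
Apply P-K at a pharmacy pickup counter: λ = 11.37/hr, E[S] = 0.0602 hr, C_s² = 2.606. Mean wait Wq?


ρ = λ·E[S] = 11.37·0.0602 = 0.6845
E[S²] = E[S]²(1+C_s²) = 0.0602²·(1+2.606) = 0.013068
Wq = λ·E[S²]/(2(1−ρ)) = 11.37·0.013068/(2·0.3155) = 0.23546 hr

Final: 0.23546 hr


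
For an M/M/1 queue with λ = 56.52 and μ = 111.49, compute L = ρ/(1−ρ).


ρ = λ/μ = 56.52/111.49 = 0.5070
L = ρ/(1−ρ) = 0.5070/(1 − 0.5070) = 0.5070/0.4930 = 1.0282

Final: 1.0282


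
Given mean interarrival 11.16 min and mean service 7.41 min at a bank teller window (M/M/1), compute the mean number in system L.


λ = 60/11.16 = 5.3763 /hr
μ = 60/7.41 = 8.0972 /hr
ρ = λ/μ = 5.3763/8.0972 = 0.6640
L = ρ/(1−ρ) = 0.6640/0.3360 = 1.9760

Final: 1.9760


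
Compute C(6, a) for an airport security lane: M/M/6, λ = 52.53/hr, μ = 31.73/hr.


a = λ/μ = 1.6555; ρ = a/6 = 0.2759
P₀ = 0.190902 (from M/M/c formula)
C(c,a) = [a^c/(c!(1−ρ))]·P₀ = [20.58847/(720·0.7241)]·0.190902
= 0.03949·0.190902 = 0.007539

Final: 0.007539


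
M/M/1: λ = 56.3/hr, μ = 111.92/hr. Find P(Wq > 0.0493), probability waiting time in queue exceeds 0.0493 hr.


ρ = 56.3/111.92 = 0.5030
P(Wq > t) = ρ·e^{−(μ−λ)t} = 0.5030·e^{−2.7421}
= 0.5030·0.064437 = 0.032414

Final: 0.032414


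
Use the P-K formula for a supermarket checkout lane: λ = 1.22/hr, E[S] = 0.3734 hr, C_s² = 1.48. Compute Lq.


ρ = λ·E[S] = 1.22·0.3734 = 0.4555
Lq = ρ²(1+C_s²)/(2(1−ρ)) = 0.2075·(1+1.48)/(2·0.5445)
= 0.2075·2.4800/1.0889 = 0.47264

Final: 0.47264


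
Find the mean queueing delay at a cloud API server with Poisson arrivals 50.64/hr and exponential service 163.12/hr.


ρ = 50.64/163.12 = 0.3104
Wq = ρ/(μ−λ) = 0.3104/(163.12 − 50.64) = 0.3104/112.48 = 0.002760 hr

Final: 0.002760 hr


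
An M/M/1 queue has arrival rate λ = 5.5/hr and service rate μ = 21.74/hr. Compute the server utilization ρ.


ρ = λ/μ = 5.5/21.74 = 0.2530

Final: 0.2530


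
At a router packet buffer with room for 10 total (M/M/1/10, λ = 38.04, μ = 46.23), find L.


ρ = 38.04/46.23 = 0.8228
L = ρ[1 − (K+1)ρ^K + Kρ^(K+1)] / [(1−ρ)(1−ρ^(K+1))]
Numerator: 0.8228·(1 − 11·0.142287 + 10·0.117080) = 0.498346
Denominator: (0.1772)·(0.882920) = 0.156416
L = 0.498346/0.156416 = 3.1860

Final: 3.1860


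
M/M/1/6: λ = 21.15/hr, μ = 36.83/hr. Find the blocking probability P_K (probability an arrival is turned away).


ρ = λ/μ = 21.15/36.83 = 0.5743
P_K = (1−ρ)ρ^K/(1−ρ^(K+1)) = (0.4257·0.035863)/(1 − 0.020595)
= 0.015268/0.979405 = 0.015590

Final: 0.015590


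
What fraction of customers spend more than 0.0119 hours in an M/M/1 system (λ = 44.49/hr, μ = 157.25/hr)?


W ~ Exponential(μ−λ) for M/M/1.
μ − λ = 157.25 − 44.49 = 112.7600
P(W > t) = e^{−(μ−λ)t} = e^{−1.3418} = 0.261363

Final: 0.261363


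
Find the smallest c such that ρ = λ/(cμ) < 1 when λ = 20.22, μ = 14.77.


Stability requires cμ > λ ⇔ c > λ/μ.
λ/μ = 20.22/14.77 = 1.3690
Minimum integer c = ⌊1.3690⌋ + 1 = 2
Check: 2·14.77 = 29.54 > 20.22, while 1·14.77 = 14.77 ≤ 20.22

Final: 2 servers


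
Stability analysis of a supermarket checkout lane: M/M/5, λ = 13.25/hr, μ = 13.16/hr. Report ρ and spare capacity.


Total capacity cμ = 5·13.16 = 65.80/hr
ρ = λ/(cμ) = 13.25/65.80 = 0.2014
Stable ⇔ ρ < 1: YES
Spare capacity = cμ − λ = 65.80 − 13.25 = 52.55/hr

Final: ρ = 0.2014; stable; margin = 52.55/hr


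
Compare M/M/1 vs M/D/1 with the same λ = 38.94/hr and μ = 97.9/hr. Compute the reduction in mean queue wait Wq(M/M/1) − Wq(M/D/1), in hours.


ρ = 38.94/97.9 = 0.3978
Wq(M/M/1) = ρ/(μ−λ) = 0.3978/58.96 = 0.006746 hr
Wq(M/D/1) = ρ/(2(μ−λ)) = 0.003373 hr
Savings = 0.006746 − 0.003373 = 0.003373 hr

Final: 0.003373 hr


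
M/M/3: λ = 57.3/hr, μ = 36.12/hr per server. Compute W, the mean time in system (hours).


a = 1.5864; ρ = 0.5288; P₀ = 0.190232
Lq = P₀·a^c·ρ/(c!(1−ρ)²) = 0.30145
Wq = Lq/λ = 0.30145/57.3 = 0.005261 hr
W = Wq + 1/μ = 0.005261 + 0.02769 = 0.03295 hr

Final: 0.03295 hr


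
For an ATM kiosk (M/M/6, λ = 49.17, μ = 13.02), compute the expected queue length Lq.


a = λ/μ = 3.7765; ρ = a/6 = 0.6294
P₀ = 0.021444
Lq = P₀·a^c·ρ / (c!·(1−ρ)²) = 0.021444·2900.91728·0.6294/(720·0.13733)
= 0.39598

Final: 0.39598


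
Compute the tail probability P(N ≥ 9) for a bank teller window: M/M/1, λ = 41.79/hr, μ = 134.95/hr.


ρ = 41.79/134.95 = 0.3097
P(N ≥ n) = ρ^n = 0.3097^9 = 0.00002619

Final: 0.00002619


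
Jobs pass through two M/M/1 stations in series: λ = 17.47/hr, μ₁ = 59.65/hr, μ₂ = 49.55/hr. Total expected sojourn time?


Each node sees arrival rate λ = 17.47/hr (tandem ⇒ throughput preserved).
W₁ = 1/(μ₁−λ) = 1/(59.65−17.47) = 0.02371 hr
W₂ = 1/(μ₂−λ) = 1/(49.55−17.47) = 0.03117 hr
W_total = W₁ + W₂ = 0.02371 + 0.03117 = 0.05488 hr

Final: 0.05488 hr


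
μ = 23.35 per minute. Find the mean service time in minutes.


Mean service time = 1/μ = 1/23.35 minute = 0.04283 minute
In minutes: 0.04283 × 1 = 0.04283 min

Final: 0.04283 min


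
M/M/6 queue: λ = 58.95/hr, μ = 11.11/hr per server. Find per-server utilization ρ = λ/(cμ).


ρ = λ/(cμ) = 58.95/(6·11.11) = 58.95/66.66 = 0.8843

Final: 0.8843


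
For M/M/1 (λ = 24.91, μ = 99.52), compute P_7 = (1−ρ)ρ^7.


ρ = 24.91/99.52 = 0.2503
P_n = (1−ρ)·ρ^n = (1 − 0.2503)·0.2503^7 = 0.7497·0.00006155 = 0.00004615

Final: 0.00004615


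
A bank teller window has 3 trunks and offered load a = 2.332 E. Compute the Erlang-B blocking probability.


B(c,a) = (a^c/c!) / Σ_{k=0}^{c} a^k/k!
a^3/3! = 2.113656
Σ terms (k=0..3): 1.00000 + 2.33200 + 2.71911 + 2.11366 = 8.164768
B = 2.113656/8.164768 = 0.258875

Final: 0.258875


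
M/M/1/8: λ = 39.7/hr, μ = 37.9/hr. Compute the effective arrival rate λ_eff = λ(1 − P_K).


ρ = 1.0475; P_K = (1−ρ)ρ^8/(1−ρ^9) = 0.132816
λ_eff = λ(1 − P_K) = 39.7·(1 − 0.132816) = 39.7·0.867184 = 34.4272 /hr

Final: 34.4272 /hr


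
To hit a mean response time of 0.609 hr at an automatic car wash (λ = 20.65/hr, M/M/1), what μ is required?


W = 1/(μ−λ) ⇒ μ − λ = 1/W = 1/0.609 = 1.6420
μ = λ + 1/W = 20.65 + 1.6420 = 22.2920 per hr

Final: 22.2920 /hr


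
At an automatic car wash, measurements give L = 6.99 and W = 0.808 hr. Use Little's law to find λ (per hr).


λ = L/W = 6.99/0.808 = 8.6510 /hr

Final: 8.6510 /hr


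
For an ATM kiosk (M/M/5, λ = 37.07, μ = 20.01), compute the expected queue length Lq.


a = λ/μ = 1.8526; ρ = a/5 = 0.3705
P₀ = 0.156057
Lq = P₀·a^c·ρ / (c!·(1−ρ)²) = 0.156057·21.82114·0.3705/(120·0.39625)
= 0.02653

Final: 0.02653


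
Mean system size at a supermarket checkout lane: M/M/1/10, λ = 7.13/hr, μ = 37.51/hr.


ρ = 7.13/37.51 = 0.1901
L = ρ[1 − (K+1)ρ^K + Kρ^(K+1)] / [(1−ρ)(1−ρ^(K+1))]
Numerator: 0.1901·(1 − 11·0.00000006158 + 10·0.00000001170) = 0.190083
Denominator: (0.8099)·(1.000000) = 0.809917
L = 0.190083/0.809917 = 0.2347

Final: 0.2347


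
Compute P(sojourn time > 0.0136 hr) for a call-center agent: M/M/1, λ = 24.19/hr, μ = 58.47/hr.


W ~ Exponential(μ−λ) for M/M/1.
μ − λ = 58.47 − 24.19 = 34.2800
P(W > t) = e^{−(μ−λ)t} = e^{−0.4662} = 0.627377

Final: 0.627377


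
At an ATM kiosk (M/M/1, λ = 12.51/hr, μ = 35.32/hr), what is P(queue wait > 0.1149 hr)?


ρ = 12.51/35.32 = 0.3542
P(Wq > t) = ρ·e^{−(μ−λ)t} = 0.3542·e^{−2.6209}
= 0.3542·0.072740 = 0.025764

Final: 0.025764


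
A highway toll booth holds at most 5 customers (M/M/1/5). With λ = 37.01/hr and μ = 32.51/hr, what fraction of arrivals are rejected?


ρ = λ/μ = 37.01/32.51 = 1.1384
P_K = (1−ρ)ρ^K/(1−ρ^(K+1)) = (-0.1384·1.912100)/(1 − 2.176771)
= -0.264671/-1.176771 = 0.224913

Final: 0.224913


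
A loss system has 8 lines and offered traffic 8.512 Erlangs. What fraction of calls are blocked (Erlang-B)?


B(c,a) = (a^c/c!) / Σ_{k=0}^{c} a^k/k!
a^8/8! = 683.490364
Σ terms (k=0..8): 1.00000 + 8.51200 + 36.22707 + 102.78828 + 218.73346 + 372.37184 + 528.27151 + 642.37816 + 683.49036 = 2593.772687
B = 683.490364/2593.772687 = 0.263512

Final: 0.263512


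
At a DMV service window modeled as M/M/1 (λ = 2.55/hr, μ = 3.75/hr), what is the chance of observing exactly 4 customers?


ρ = 2.55/3.75 = 0.6800
P_n = (1−ρ)·ρ^n = (1 − 0.6800)·0.6800^4 = 0.3200·0.213814 = 0.068420

Final: 0.068420


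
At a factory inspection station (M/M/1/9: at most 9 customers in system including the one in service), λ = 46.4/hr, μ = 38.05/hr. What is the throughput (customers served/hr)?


ρ = 1.2194; P_K = (1−ρ)ρ^9/(1−ρ^10) = 0.208651
λ_eff = λ(1 − P_K) = 46.4·(1 − 0.208651) = 46.4·0.791349 = 36.7186 /hr

Final: 36.7186 /hr


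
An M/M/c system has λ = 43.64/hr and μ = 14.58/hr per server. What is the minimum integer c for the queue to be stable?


Stability requires cμ > λ ⇔ c > λ/μ.
λ/μ = 43.64/14.58 = 2.9931
Minimum integer c = ⌊2.9931⌋ + 1 = 3
Check: 3·14.58 = 43.74 > 43.64, while 2·14.58 = 29.16 ≤ 43.64

Final: 3 servers


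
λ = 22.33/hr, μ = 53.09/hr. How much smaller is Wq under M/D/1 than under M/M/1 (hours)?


ρ = 22.33/53.09 = 0.4206
Wq(M/M/1) = ρ/(μ−λ) = 0.4206/30.76 = 0.01367 hr
Wq(M/D/1) = ρ/(2(μ−λ)) = 0.006837 hr
Savings = 0.01367 − 0.006837 = 0.006837 hr

Final: 0.006837 hr


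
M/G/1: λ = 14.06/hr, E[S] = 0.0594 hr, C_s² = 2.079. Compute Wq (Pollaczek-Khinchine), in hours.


ρ = λ·E[S] = 14.06·0.0594 = 0.8352
E[S²] = E[S]²(1+C_s²) = 0.0594²·(1+2.079) = 0.010864
Wq = λ·E[S²]/(2(1−ρ)) = 14.06·0.010864/(2·0.1648) = 0.46333 hr

Final: 0.46333 hr


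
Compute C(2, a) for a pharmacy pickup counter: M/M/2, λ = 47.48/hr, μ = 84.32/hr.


a = λ/μ = 0.5631; ρ = a/2 = 0.2815
P₀ = 0.560614 (from M/M/c formula)
C(c,a) = [a^c/(c!(1−ρ))]·P₀ = [0.31707/(2·0.7185)]·0.560614
= 0.22066·0.560614 = 0.123707

Final: 0.123707


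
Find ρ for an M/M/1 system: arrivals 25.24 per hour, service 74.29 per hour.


ρ = λ/μ = 25.24/74.29 = 0.3397

Final: 0.3397


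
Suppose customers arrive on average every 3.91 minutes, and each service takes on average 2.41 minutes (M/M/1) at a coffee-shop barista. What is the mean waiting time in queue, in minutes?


λ = 60/3.91 = 15.3453 /hr
μ = 60/2.41 = 24.8963 /hr
ρ = λ/μ = 15.3453/24.8963 = 0.6164
Wq = ρ/(μ−λ) = 0.6164/(24.8963−15.3453) = 0.06453 hr
In minutes: 0.06453·60 = 3.872 min

Final: 3.872 min


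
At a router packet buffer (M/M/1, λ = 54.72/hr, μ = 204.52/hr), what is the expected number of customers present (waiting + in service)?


ρ = λ/μ = 54.72/204.52 = 0.2676
L = ρ/(1−ρ) = 0.2676/(1 − 0.2676) = 0.2676/0.7324 = 0.3653

Final: 0.3653


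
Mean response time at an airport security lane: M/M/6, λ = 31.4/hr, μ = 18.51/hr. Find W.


a = 1.6964; ρ = 0.2827; P₀ = 0.183247
Lq = P₀·a^c·ρ/(c!(1−ρ)²) = 0.003333
Wq = Lq/λ = 0.003333/31.4 = 0.0001062 hr
W = Wq + 1/μ = 0.0001062 + 0.05402 = 0.05413 hr

Final: 0.05413 hr


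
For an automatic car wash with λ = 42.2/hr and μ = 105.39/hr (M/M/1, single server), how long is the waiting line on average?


ρ = 42.2/105.39 = 0.4004
Lq = ρ²/(1−ρ) = 0.1603/0.5996 = 0.2674

Final: 0.2674


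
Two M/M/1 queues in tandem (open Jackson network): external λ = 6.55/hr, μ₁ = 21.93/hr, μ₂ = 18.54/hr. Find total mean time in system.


Each node sees arrival rate λ = 6.55/hr (tandem ⇒ throughput preserved).
W₁ = 1/(μ₁−λ) = 1/(21.93−6.55) = 0.06502 hr
W₂ = 1/(μ₂−λ) = 1/(18.54−6.55) = 0.08340 hr
W_total = W₁ + W₂ = 0.06502 + 0.08340 = 0.14842 hr

Final: 0.14842 hr


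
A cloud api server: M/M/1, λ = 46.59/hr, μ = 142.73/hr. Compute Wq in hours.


ρ = 46.59/142.73 = 0.3264
Wq = ρ/(μ−λ) = 0.3264/(142.73 − 46.59) = 0.3264/96.14 = 0.003395 hr

Final: 0.003395 hr


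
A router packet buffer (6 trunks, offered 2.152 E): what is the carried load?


B(6,2.152) = 0.016144 (Erlang-B)
Carried load = a(1 − B) = 2.152·(1 − 0.016144) = 2.152·0.983856 = 2.1173 E

Final: 2.1173 Erlangs


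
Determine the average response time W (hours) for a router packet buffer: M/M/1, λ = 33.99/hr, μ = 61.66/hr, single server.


W = 1/(μ−λ) = 1/(61.66 − 33.99) = 1/27.67 = 0.03614 hr

Final: 0.03614 hr


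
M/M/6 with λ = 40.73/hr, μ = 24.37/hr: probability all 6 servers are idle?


a = λ/μ = 40.73/24.37 = 1.6713; ρ = a/c = 0.2786
Σ_{k=0}^{5} a^k/k! (terms k=0..5) = 1.00000 + 1.67132 + 1.39665 + 0.77808 + 0.32511 + 0.10867 = 5.27983
Tail: a^6/(6!(1−ρ)) = 21.79482/(720·0.7214) = 0.04196
P₀ = 1/(5.27983 + 0.04196) = 1/5.32178 = 0.187907

Final: 0.187907


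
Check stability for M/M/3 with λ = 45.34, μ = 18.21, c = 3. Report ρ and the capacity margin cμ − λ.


Total capacity cμ = 3·18.21 = 54.63/hr
ρ = λ/(cμ) = 45.34/54.63 = 0.8299
Stable ⇔ ρ < 1: YES
Spare capacity = cμ − λ = 54.63 − 45.34 = 9.29/hr

Final: ρ = 0.8299; stable; margin = 9.29/hr


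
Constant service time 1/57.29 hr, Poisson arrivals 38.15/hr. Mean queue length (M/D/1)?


ρ = 38.15/57.29 = 0.6659
M/D/1: Lq = ρ²/(2(1−ρ)) = 0.4434/(2·0.3341) = 0.66365

Final: 0.66365


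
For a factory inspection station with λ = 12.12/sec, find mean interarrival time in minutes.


Mean interarrival time = 1/λ = 1/12.12 second = 0.08251 second
In minutes: 0.08251 × 0.0166667 = 0.001375 min

Final: 0.001375 min


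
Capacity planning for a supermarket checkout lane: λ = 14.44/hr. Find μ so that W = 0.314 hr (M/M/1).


W = 1/(μ−λ) ⇒ μ − λ = 1/W = 1/0.314 = 3.1847
μ = λ + 1/W = 14.44 + 3.1847 = 17.6247 per hr

Final: 17.6247 /hr


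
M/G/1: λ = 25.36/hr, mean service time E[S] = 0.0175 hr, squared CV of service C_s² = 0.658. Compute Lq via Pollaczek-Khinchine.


ρ = λ·E[S] = 25.36·0.0175 = 0.4438
Lq = ρ²(1+C_s²)/(2(1−ρ)) = 0.1970·(1+0.658)/(2·0.5562)
= 0.1970·1.6580/1.1124 = 0.29356

Final: 0.29356


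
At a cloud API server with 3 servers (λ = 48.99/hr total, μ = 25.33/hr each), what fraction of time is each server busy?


ρ = λ/(cμ) = 48.99/(3·25.33) = 48.99/75.99 = 0.6447

Final: 0.6447


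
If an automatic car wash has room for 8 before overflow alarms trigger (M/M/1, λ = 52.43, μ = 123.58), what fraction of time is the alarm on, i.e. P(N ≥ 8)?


ρ = 52.43/123.58 = 0.4243
P(N ≥ n) = ρ^n = 0.4243^8 = 0.001050

Final: 0.001050


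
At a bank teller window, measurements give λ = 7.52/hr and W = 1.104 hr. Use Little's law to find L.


L = λW = 7.52·1.104 = 8.3021

Final: 8.3021


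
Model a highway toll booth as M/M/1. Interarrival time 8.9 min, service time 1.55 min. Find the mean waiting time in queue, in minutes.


λ = 60/8.9 = 6.7416 /hr
μ = 60/1.55 = 38.7097 /hr
ρ = λ/μ = 6.7416/38.7097 = 0.1742
Wq = ρ/(μ−λ) = 0.1742/(38.7097−6.7416) = 0.005448 hr
In minutes: 0.005448·60 = 0.3269 min

Final: 0.3269 min


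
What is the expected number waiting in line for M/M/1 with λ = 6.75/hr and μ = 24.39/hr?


ρ = 6.75/24.39 = 0.2768
Lq = ρ²/(1−ρ) = 0.07659/0.7232 = 0.1059

Final: 0.1059


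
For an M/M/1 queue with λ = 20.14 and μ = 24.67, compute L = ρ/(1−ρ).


ρ = λ/μ = 20.14/24.67 = 0.8164
L = ρ/(1−ρ) = 0.8164/(1 − 0.8164) = 0.8164/0.1836 = 4.4459

Final: 4.4459


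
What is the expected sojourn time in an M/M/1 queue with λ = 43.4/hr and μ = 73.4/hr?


W = 1/(μ−λ) = 1/(73.4 − 43.4) = 1/30.00 = 0.03333 hr

Final: 0.03333 hr


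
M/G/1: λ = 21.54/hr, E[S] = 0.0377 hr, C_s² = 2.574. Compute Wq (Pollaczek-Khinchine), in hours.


ρ = λ·E[S] = 21.54·0.0377 = 0.8121
E[S²] = E[S]²(1+C_s²) = 0.0377²·(1+2.574) = 0.005080
Wq = λ·E[S²]/(2(1−ρ)) = 21.54·0.005080/(2·0.1879) = 0.29109 hr

Final: 0.29109 hr


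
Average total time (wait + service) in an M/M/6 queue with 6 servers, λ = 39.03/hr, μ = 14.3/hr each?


a = 2.7294; ρ = 0.4549; P₀ = 0.064639
Lq = P₀·a^c·ρ/(c!(1−ρ)²) = 0.05682
Wq = Lq/λ = 0.05682/39.03 = 0.001456 hr
W = Wq + 1/μ = 0.001456 + 0.06993 = 0.07139 hr

Final: 0.07139 hr


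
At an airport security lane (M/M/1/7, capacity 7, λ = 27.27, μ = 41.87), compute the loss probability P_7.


ρ = λ/μ = 27.27/41.87 = 0.6513
P_K = (1−ρ)ρ^K/(1−ρ^(K+1)) = (0.3487·0.049714)/(1 − 0.032379)
= 0.017335/0.967621 = 0.017915

Final: 0.017915


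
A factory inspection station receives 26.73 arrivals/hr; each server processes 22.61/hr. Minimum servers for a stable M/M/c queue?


Stability requires cμ > λ ⇔ c > λ/μ.
λ/μ = 26.73/22.61 = 1.1822
Minimum integer c = ⌊1.1822⌋ + 1 = 2
Check: 2·22.61 = 45.22 > 26.73, while 1·22.61 = 22.61 ≤ 26.73

Final: 2 servers


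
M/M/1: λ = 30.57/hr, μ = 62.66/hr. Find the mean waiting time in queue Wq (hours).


ρ = 30.57/62.66 = 0.4879
Wq = ρ/(μ−λ) = 0.4879/(62.66 − 30.57) = 0.4879/32.09 = 0.01520 hr

Final: 0.01520 hr


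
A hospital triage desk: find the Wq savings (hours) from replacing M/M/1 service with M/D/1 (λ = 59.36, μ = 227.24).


ρ = 59.36/227.24 = 0.2612
Wq(M/M/1) = ρ/(μ−λ) = 0.2612/167.88 = 0.001556 hr
Wq(M/D/1) = ρ/(2(μ−λ)) = 0.0007780 hr
Savings = 0.001556 − 0.0007780 = 0.0007780 hr

Final: 0.0007780 hr


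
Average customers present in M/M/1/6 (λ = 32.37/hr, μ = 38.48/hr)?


ρ = 32.37/38.48 = 0.8412
L = ρ[1 − (K+1)ρ^K + Kρ^(K+1)] / [(1−ρ)(1−ρ^(K+1))]
Numerator: 0.8412·(1 − 7·0.354361 + 6·0.298094) = 0.259127
Denominator: (0.1588)·(0.701906) = 0.111451
L = 0.259127/0.111451 = 2.3250

Final: 2.3250


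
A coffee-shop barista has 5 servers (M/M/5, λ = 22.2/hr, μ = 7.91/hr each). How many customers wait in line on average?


a = λ/μ = 2.8066; ρ = a/5 = 0.5613
P₀ = 0.057728
Lq = P₀·a^c·ρ / (c!·(1−ρ)²) = 0.057728·174.13355·0.5613/(120·0.19244)
= 0.24434

Final: 0.24434


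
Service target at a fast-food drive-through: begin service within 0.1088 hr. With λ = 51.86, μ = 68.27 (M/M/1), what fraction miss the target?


ρ = 51.86/68.27 = 0.7596
P(Wq > t) = ρ·e^{−(μ−λ)t} = 0.7596·e^{−1.7854}
= 0.7596·0.167729 = 0.127412

Final: 0.127412


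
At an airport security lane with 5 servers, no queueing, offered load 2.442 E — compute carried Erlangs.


B(5,2.442) = 0.065455 (Erlang-B)
Carried load = a(1 − B) = 2.442·(1 − 0.065455) = 2.442·0.934545 = 2.2822 E

Final: 2.2822 Erlangs


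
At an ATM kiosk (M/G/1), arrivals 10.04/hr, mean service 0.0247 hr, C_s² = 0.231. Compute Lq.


ρ = λ·E[S] = 10.04·0.0247 = 0.2480
Lq = ρ²(1+C_s²)/(2(1−ρ)) = 0.06150·(1+0.231)/(2·0.7520)
= 0.06150·1.2310/1.5040 = 0.05033

Final: 0.05033


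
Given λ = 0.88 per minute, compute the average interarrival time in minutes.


Mean interarrival time = 1/λ = 1/0.88 minute = 1.13636 minute
In minutes: 1.13636 × 1 = 1.1364 min

Final: 1.1364 min


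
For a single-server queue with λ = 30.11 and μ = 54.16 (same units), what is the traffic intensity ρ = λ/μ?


ρ = λ/μ = 30.11/54.16 = 0.5559

Final: 0.5559


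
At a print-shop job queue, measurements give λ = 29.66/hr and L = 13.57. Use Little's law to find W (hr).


W = L/λ = 13.57/29.66 = 0.4575 hr

Final: 0.4575 hr


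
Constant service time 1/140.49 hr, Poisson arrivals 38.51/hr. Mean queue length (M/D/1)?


ρ = 38.51/140.49 = 0.2741
M/D/1: Lq = ρ²/(2(1−ρ)) = 0.07514/(2·0.7259) = 0.05176

Final: 0.05176


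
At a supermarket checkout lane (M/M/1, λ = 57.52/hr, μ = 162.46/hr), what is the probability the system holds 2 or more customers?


ρ = 57.52/162.46 = 0.3541
P(N ≥ n) = ρ^n = 0.3541^2 = 0.125356

Final: 0.125356


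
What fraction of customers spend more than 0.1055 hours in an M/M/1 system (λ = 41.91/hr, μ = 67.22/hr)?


W ~ Exponential(μ−λ) for M/M/1.
μ − λ = 67.22 − 41.91 = 25.3100
P(W > t) = e^{−(μ−λ)t} = e^{−2.6702} = 0.069238

Final: 0.069238


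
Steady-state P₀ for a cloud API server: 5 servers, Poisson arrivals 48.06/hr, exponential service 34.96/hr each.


a = λ/μ = 48.06/34.96 = 1.3747; ρ = a/c = 0.2749
Σ_{k=0}^{4} a^k/k! (terms k=0..4) = 1.00000 + 1.37471 + 0.94492 + 0.43300 + 0.14881 = 3.90144
Tail: a^5/(5!(1−ρ)) = 4.90978/(120·0.7251) = 0.05643
P₀ = 1/(3.90144 + 0.05643) = 1/3.95787 = 0.252661

Final: 0.252661


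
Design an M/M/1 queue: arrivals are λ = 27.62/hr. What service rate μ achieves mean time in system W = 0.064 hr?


W = 1/(μ−λ) ⇒ μ − λ = 1/W = 1/0.064 = 15.6250
μ = λ + 1/W = 27.62 + 15.6250 = 43.2450 per hr

Final: 43.2450 /hr


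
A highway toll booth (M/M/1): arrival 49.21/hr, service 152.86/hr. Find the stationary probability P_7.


ρ = 49.21/152.86 = 0.3219
P_n = (1−ρ)·ρ^n = (1 − 0.3219)·0.3219^7 = 0.6781·0.0003584 = 0.0002430

Final: 0.0002430


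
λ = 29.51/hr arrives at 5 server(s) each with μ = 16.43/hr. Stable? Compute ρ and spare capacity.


Total capacity cμ = 5·16.43 = 82.15/hr
ρ = λ/(cμ) = 29.51/82.15 = 0.3592
Stable ⇔ ρ < 1: YES
Spare capacity = cμ − λ = 82.15 − 29.51 = 52.64/hr

Final: ρ = 0.3592; stable; margin = 52.64/hr


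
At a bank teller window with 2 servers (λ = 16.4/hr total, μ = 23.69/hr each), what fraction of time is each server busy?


ρ = λ/(cμ) = 16.4/(2·23.69) = 16.4/47.38 = 0.3461

Final: 0.3461


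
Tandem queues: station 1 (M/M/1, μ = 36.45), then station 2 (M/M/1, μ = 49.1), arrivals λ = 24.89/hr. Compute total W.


Each node sees arrival rate λ = 24.89/hr (tandem ⇒ throughput preserved).
W₁ = 1/(μ₁−λ) = 1/(36.45−24.89) = 0.08651 hr
W₂ = 1/(μ₂−λ) = 1/(49.1−24.89) = 0.04131 hr
W_total = W₁ + W₂ = 0.08651 + 0.04131 = 0.12781 hr

Final: 0.12781 hr


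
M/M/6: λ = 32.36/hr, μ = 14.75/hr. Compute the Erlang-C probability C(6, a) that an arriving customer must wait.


a = λ/μ = 2.1939; ρ = a/6 = 0.3656
P₀ = 0.111193 (from M/M/c formula)
C(c,a) = [a^c/(c!(1−ρ))]·P₀ = [111.50618/(720·0.6344)]·0.111193
= 0.24414·0.111193 = 0.027146

Final: 0.027146


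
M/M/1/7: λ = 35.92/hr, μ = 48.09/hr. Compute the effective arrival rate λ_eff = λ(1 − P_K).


ρ = 0.7469; P_K = (1−ρ)ρ^7/(1−ρ^8) = 0.036347
λ_eff = λ(1 − P_K) = 35.92·(1 − 0.036347) = 35.92·0.963653 = 34.6144 /hr

Final: 34.6144 /hr


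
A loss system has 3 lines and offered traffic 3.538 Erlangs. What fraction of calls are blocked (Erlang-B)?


B(c,a) = (a^c/c!) / Σ_{k=0}^{c} a^k/k!
a^3/3! = 7.381119
Σ terms (k=0..3): 1.00000 + 3.53800 + 6.25872 + 7.38112 = 18.177841
B = 7.381119/18.177841 = 0.406050

Final: 0.406050


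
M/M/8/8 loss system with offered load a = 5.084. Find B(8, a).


B(c,a) = (a^c/c!) / Σ_{k=0}^{c} a^k/k!
a^8/8! = 11.069393
Σ terms (k=0..8): 1.00000 + 5.08400 + 12.92353 + 21.90107 + 27.83626 + 28.30391 + 23.98285 + 17.41840 + 11.06939 = 149.519416
B = 11.069393/149.519416 = 0.074033

Final: 0.074033


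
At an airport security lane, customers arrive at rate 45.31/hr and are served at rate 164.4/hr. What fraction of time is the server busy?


ρ = λ/μ = 45.31/164.4 = 0.2756

Final: 0.2756


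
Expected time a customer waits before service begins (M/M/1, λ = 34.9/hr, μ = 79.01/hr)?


ρ = 34.9/79.01 = 0.4417
Wq = ρ/(μ−λ) = 0.4417/(79.01 − 34.9) = 0.4417/44.11 = 0.01001 hr

Final: 0.01001 hr


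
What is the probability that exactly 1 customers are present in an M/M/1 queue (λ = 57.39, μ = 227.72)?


ρ = 57.39/227.72 = 0.2520
P_n = (1−ρ)·ρ^n = (1 − 0.2520)·0.2520^1 = 0.7480·0.252020 = 0.188506

Final: 0.188506


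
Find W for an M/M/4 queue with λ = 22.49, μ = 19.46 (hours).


a = 1.1557; ρ = 0.2889; P₀ = 0.313939
Lq = P₀·a^c·ρ/(c!(1−ρ)²) = 0.01333
Wq = Lq/λ = 0.01333/22.49 = 0.0005929 hr
W = Wq + 1/μ = 0.0005929 + 0.05139 = 0.05198 hr

Final: 0.05198 hr


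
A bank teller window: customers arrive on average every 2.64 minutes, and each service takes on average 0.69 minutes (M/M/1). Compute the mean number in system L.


λ = 60/2.64 = 22.7273 /hr
μ = 60/0.69 = 86.9565 /hr
ρ = λ/μ = 22.7273/86.9565 = 0.2614
L = ρ/(1−ρ) = 0.2614/0.7386 = 0.3538

Final: 0.3538


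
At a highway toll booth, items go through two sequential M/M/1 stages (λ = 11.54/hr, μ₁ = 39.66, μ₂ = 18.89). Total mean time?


Each node sees arrival rate λ = 11.54/hr (tandem ⇒ throughput preserved).
W₁ = 1/(μ₁−λ) = 1/(39.66−11.54) = 0.03556 hr
W₂ = 1/(μ₂−λ) = 1/(18.89−11.54) = 0.13605 hr
W_total = W₁ + W₂ = 0.03556 + 0.13605 = 0.17162 hr

Final: 0.17162 hr


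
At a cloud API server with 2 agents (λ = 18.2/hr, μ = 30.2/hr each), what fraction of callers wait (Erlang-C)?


a = λ/μ = 0.6026; ρ = a/2 = 0.3013
P₀ = 0.536896 (from M/M/c formula)
C(c,a) = [a^c/(c!(1−ρ))]·P₀ = [0.36319/(2·0.6987)]·0.536896
= 0.25991·0.536896 = 0.139545

Final: 0.139545


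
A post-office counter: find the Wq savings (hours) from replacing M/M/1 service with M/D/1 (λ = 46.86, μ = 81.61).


ρ = 46.86/81.61 = 0.5742
Wq(M/M/1) = ρ/(μ−λ) = 0.5742/34.75 = 0.01652 hr
Wq(M/D/1) = ρ/(2(μ−λ)) = 0.008262 hr
Savings = 0.01652 − 0.008262 = 0.008262 hr

Final: 0.008262 hr


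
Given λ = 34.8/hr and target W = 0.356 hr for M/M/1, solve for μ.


W = 1/(μ−λ) ⇒ μ − λ = 1/W = 1/0.356 = 2.8090
μ = λ + 1/W = 34.8 + 2.8090 = 37.6090 per hr

Final: 37.6090 /hr


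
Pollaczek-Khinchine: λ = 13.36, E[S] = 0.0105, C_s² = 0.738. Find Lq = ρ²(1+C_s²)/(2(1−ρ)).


ρ = λ·E[S] = 13.36·0.0105 = 0.1403
Lq = ρ²(1+C_s²)/(2(1−ρ)) = 0.01968·(1+0.738)/(2·0.8597)
= 0.01968·1.7380/1.7194 = 0.01989

Final: 0.01989


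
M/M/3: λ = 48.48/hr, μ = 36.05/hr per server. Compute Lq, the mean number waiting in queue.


a = λ/μ = 1.3448; ρ = a/3 = 0.4483
P₀ = 0.251022
Lq = P₀·a^c·ρ / (c!·(1−ρ)²) = 0.251022·2.43205·0.4483/(6·0.30441)
= 0.14983

Final: 0.14983


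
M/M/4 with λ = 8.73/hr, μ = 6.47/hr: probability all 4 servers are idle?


a = λ/μ = 8.73/6.47 = 1.3493; ρ = a/c = 0.3373
Σ_{k=0}^{3} a^k/k! (terms k=0..3) = 1.00000 + 1.34930 + 0.91031 + 0.40943 = 3.66904
Tail: a^4/(4!(1−ρ)) = 3.31467/(24·0.6627) = 0.20841
P₀ = 1/(3.66904 + 0.20841) = 1/3.87746 = 0.257901

Final: 0.257901


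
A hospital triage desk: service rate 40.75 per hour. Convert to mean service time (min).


Mean service time = 1/μ = 1/40.75 hour = 0.02454 hour
In minutes: 0.02454 × 60 = 1.4724 min

Final: 1.4724 min


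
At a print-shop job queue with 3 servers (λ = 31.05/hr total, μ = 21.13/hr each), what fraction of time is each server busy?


ρ = λ/(cμ) = 31.05/(3·21.13) = 31.05/63.39 = 0.4898

Final: 0.4898


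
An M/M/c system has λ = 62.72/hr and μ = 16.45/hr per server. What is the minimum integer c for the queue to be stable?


Stability requires cμ > λ ⇔ c > λ/μ.
λ/μ = 62.72/16.45 = 3.8128
Minimum integer c = ⌊3.8128⌋ + 1 = 4
Check: 4·16.45 = 65.80 > 62.72, while 3·16.45 = 49.35 ≤ 62.72

Final: 4 servers


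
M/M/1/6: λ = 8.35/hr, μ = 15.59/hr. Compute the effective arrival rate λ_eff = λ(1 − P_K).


ρ = 0.5356; P_K = (1−ρ)ρ^6/(1−ρ^7) = 0.011104
λ_eff = λ(1 − P_K) = 8.35·(1 − 0.011104) = 8.35·0.988896 = 8.2573 /hr

Final: 8.2573 /hr


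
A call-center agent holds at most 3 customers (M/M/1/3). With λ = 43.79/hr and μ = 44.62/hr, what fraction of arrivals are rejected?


ρ = λ/μ = 43.79/44.62 = 0.9814
P_K = (1−ρ)ρ^K/(1−ρ^(K+1)) = (0.01860·0.945227)/(1 − 0.927644)
= 0.017583/0.072356 = 0.243003

Final: 0.243003


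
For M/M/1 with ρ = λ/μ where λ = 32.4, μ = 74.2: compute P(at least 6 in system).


ρ = 32.4/74.2 = 0.4367
P(N ≥ n) = ρ^n = 0.4367^6 = 0.006932

Final: 0.006932


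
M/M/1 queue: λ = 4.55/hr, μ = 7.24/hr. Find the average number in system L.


ρ = λ/μ = 4.55/7.24 = 0.6285
L = ρ/(1−ρ) = 0.6285/(1 − 0.6285) = 0.6285/0.3715 = 1.6914

Final: 1.6914


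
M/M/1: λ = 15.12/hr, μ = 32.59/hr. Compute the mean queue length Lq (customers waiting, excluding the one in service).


ρ = 15.12/32.59 = 0.4639
Lq = ρ²/(1−ρ) = 0.2152/0.5361 = 0.4015

Final: 0.4015


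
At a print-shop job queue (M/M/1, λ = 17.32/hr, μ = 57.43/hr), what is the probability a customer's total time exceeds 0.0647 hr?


W ~ Exponential(μ−λ) for M/M/1.
μ − λ = 57.43 − 17.32 = 40.1100
P(W > t) = e^{−(μ−λ)t} = e^{−2.5951} = 0.074637

Final: 0.074637


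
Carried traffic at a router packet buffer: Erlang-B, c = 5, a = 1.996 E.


B(5,1.996) = 0.036472 (Erlang-B)
Carried load = a(1 − B) = 1.996·(1 − 0.036472) = 1.996·0.963528 = 1.9232 E

Final: 1.9232 Erlangs


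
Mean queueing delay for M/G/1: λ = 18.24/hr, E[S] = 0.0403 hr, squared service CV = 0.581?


ρ = λ·E[S] = 18.24·0.0403 = 0.7351
E[S²] = E[S]²(1+C_s²) = 0.0403²·(1+0.581) = 0.002568
Wq = λ·E[S²]/(2(1−ρ)) = 18.24·0.002568/(2·0.2649) = 0.08839 hr

Final: 0.08839 hr


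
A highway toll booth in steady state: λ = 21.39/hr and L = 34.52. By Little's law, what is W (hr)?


W = L/λ = 34.52/21.39 = 1.6138 hr

Final: 1.6138 hr


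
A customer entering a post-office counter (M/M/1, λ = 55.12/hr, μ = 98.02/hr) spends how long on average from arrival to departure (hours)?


W = 1/(μ−λ) = 1/(98.02 − 55.12) = 1/42.90 = 0.02331 hr

Final: 0.02331 hr


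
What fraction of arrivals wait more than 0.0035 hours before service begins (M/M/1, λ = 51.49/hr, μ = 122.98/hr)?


ρ = 51.49/122.98 = 0.4187
P(Wq > t) = ρ·e^{−(μ−λ)t} = 0.4187·e^{−0.2502}
= 0.4187·0.778633 = 0.326003

Final: 0.326003


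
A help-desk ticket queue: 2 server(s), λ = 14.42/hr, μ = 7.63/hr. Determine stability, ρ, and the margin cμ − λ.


Total capacity cμ = 2·7.63 = 15.26/hr
ρ = λ/(cμ) = 14.42/15.26 = 0.9450
Stable ⇔ ρ < 1: YES
Spare capacity = cμ − λ = 15.26 − 14.42 = 0.84/hr

Final: ρ = 0.9450; stable; margin = 0.84/hr


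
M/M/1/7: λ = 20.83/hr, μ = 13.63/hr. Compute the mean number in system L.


ρ = 20.83/13.63 = 1.5282
L = ρ[1 − (K+1)ρ^K + Kρ^(K+1)] / [(1−ρ)(1−ρ^(K+1))]
Numerator: 1.5282·(1 − 8·19.469460 + 7·29.754134) = 81.796735
Denominator: (-0.5282)·(-28.754134) = 15.189271
L = 81.796735/15.189271 = 5.3852

Final: 5.3852


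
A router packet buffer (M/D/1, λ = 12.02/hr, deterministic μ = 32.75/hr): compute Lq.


ρ = 12.02/32.75 = 0.3670
M/D/1: Lq = ρ²/(2(1−ρ)) = 0.1347/(2·0.6330) = 0.10641

Final: 0.10641


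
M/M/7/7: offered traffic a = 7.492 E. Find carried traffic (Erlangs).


B(7,7.492) = 0.278734 (Erlang-B)
Carried load = a(1 − B) = 7.492·(1 − 0.278734) = 7.492·0.721266 = 5.4037 E

Final: 5.4037 Erlangs


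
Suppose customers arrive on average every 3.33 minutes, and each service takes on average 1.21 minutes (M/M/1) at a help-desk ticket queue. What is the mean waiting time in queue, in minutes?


λ = 60/3.33 = 18.0180 /hr
μ = 60/1.21 = 49.5868 /hr
ρ = λ/μ = 18.0180/49.5868 = 0.3634
Wq = ρ/(μ−λ) = 0.3634/(49.5868−18.0180) = 0.01151 hr
In minutes: 0.01151·60 = 0.6906 min

Final: 0.6906 min


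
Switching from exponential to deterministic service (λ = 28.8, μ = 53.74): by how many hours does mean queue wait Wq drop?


ρ = 28.8/53.74 = 0.5359
Wq(M/M/1) = ρ/(μ−λ) = 0.5359/24.94 = 0.02149 hr
Wq(M/D/1) = ρ/(2(μ−λ)) = 0.01074 hr
Savings = 0.02149 − 0.01074 = 0.01074 hr

Final: 0.01074 hr


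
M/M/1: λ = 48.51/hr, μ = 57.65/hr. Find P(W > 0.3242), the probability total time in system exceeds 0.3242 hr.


W ~ Exponential(μ−λ) for M/M/1.
μ − λ = 57.65 − 48.51 = 9.1400
P(W > t) = e^{−(μ−λ)t} = e^{−2.9632} = 0.051654

Final: 0.051654


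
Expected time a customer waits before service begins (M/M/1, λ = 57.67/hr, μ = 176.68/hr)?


ρ = 57.67/176.68 = 0.3264
Wq = ρ/(μ−λ) = 0.3264/(176.68 − 57.67) = 0.3264/119.01 = 0.002743 hr

Final: 0.002743 hr


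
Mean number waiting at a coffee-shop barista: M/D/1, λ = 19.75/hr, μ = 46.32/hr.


ρ = 19.75/46.32 = 0.4264
M/D/1: Lq = ρ²/(2(1−ρ)) = 0.1818/(2·0.5736) = 0.15847

Final: 0.15847


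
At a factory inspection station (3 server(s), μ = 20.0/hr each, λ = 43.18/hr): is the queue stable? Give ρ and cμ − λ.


Total capacity cμ = 3·20.0 = 60.00/hr
ρ = λ/(cμ) = 43.18/60.00 = 0.7197
Stable ⇔ ρ < 1: YES
Spare capacity = cμ − λ = 60.00 − 43.18 = 16.82/hr

Final: ρ = 0.7197; stable; margin = 16.82/hr


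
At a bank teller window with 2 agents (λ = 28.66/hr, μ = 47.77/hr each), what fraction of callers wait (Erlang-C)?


a = λ/μ = 0.6000; ρ = a/2 = 0.3000
P₀ = 0.538486 (from M/M/c formula)
C(c,a) = [a^c/(c!(1−ρ))]·P₀ = [0.35995/(2·0.7000)]·0.538486
= 0.25710·0.538486 = 0.138444

Final: 0.138444


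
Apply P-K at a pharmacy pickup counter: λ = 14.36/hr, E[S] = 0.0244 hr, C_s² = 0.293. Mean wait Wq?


ρ = λ·E[S] = 14.36·0.0244 = 0.3504
E[S²] = E[S]²(1+C_s²) = 0.0244²·(1+0.293) = 0.0007698
Wq = λ·E[S²]/(2(1−ρ)) = 14.36·0.0007698/(2·0.6496) = 0.008508 hr

Final: 0.008508 hr
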